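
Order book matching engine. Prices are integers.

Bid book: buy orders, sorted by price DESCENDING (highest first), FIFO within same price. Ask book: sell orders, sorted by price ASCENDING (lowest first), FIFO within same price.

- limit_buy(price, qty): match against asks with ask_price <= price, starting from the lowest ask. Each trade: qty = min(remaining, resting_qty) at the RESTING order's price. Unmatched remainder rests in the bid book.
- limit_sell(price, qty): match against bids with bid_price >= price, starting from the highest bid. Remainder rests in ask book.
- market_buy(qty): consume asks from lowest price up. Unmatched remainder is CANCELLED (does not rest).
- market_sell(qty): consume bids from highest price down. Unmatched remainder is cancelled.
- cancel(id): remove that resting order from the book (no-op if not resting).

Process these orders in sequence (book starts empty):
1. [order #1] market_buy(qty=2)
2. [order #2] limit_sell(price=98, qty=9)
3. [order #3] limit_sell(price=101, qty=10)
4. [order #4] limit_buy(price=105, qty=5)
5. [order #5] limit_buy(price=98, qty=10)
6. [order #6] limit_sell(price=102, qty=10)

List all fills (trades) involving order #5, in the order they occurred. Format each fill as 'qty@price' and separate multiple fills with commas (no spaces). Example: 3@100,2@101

Answer: 4@98

Derivation:
After op 1 [order #1] market_buy(qty=2): fills=none; bids=[-] asks=[-]
After op 2 [order #2] limit_sell(price=98, qty=9): fills=none; bids=[-] asks=[#2:9@98]
After op 3 [order #3] limit_sell(price=101, qty=10): fills=none; bids=[-] asks=[#2:9@98 #3:10@101]
After op 4 [order #4] limit_buy(price=105, qty=5): fills=#4x#2:5@98; bids=[-] asks=[#2:4@98 #3:10@101]
After op 5 [order #5] limit_buy(price=98, qty=10): fills=#5x#2:4@98; bids=[#5:6@98] asks=[#3:10@101]
After op 6 [order #6] limit_sell(price=102, qty=10): fills=none; bids=[#5:6@98] asks=[#3:10@101 #6:10@102]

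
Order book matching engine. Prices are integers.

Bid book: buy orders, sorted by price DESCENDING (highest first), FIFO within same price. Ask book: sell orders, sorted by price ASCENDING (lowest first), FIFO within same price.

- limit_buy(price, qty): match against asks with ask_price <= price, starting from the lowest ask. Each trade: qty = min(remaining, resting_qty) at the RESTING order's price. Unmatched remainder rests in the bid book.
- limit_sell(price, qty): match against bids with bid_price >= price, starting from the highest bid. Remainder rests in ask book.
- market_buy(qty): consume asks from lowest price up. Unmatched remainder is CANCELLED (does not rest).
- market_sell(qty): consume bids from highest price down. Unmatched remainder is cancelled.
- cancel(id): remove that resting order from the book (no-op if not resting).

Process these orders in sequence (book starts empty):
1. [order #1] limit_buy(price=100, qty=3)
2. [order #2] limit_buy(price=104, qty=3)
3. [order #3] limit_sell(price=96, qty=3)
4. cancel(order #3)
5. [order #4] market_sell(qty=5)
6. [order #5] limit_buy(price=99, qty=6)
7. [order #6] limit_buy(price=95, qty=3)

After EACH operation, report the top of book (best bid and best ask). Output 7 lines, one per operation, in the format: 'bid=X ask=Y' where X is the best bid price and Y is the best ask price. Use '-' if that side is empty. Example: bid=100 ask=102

Answer: bid=100 ask=-
bid=104 ask=-
bid=100 ask=-
bid=100 ask=-
bid=- ask=-
bid=99 ask=-
bid=99 ask=-

Derivation:
After op 1 [order #1] limit_buy(price=100, qty=3): fills=none; bids=[#1:3@100] asks=[-]
After op 2 [order #2] limit_buy(price=104, qty=3): fills=none; bids=[#2:3@104 #1:3@100] asks=[-]
After op 3 [order #3] limit_sell(price=96, qty=3): fills=#2x#3:3@104; bids=[#1:3@100] asks=[-]
After op 4 cancel(order #3): fills=none; bids=[#1:3@100] asks=[-]
After op 5 [order #4] market_sell(qty=5): fills=#1x#4:3@100; bids=[-] asks=[-]
After op 6 [order #5] limit_buy(price=99, qty=6): fills=none; bids=[#5:6@99] asks=[-]
After op 7 [order #6] limit_buy(price=95, qty=3): fills=none; bids=[#5:6@99 #6:3@95] asks=[-]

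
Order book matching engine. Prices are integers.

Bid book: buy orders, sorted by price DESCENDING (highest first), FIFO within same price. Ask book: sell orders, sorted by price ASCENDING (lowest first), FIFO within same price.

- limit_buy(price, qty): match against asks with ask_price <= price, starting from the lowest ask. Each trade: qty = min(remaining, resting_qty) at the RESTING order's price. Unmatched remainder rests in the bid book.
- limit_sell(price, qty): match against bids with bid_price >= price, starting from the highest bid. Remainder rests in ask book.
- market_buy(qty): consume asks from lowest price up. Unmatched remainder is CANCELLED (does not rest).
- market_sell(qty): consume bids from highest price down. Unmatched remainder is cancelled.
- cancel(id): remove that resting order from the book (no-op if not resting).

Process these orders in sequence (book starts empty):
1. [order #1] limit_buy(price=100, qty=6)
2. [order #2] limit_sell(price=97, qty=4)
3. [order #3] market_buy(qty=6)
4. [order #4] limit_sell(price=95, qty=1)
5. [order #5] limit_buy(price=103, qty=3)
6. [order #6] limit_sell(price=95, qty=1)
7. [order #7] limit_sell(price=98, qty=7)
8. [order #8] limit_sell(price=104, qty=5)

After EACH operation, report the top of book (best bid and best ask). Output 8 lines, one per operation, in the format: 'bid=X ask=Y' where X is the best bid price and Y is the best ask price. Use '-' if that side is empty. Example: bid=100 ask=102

After op 1 [order #1] limit_buy(price=100, qty=6): fills=none; bids=[#1:6@100] asks=[-]
After op 2 [order #2] limit_sell(price=97, qty=4): fills=#1x#2:4@100; bids=[#1:2@100] asks=[-]
After op 3 [order #3] market_buy(qty=6): fills=none; bids=[#1:2@100] asks=[-]
After op 4 [order #4] limit_sell(price=95, qty=1): fills=#1x#4:1@100; bids=[#1:1@100] asks=[-]
After op 5 [order #5] limit_buy(price=103, qty=3): fills=none; bids=[#5:3@103 #1:1@100] asks=[-]
After op 6 [order #6] limit_sell(price=95, qty=1): fills=#5x#6:1@103; bids=[#5:2@103 #1:1@100] asks=[-]
After op 7 [order #7] limit_sell(price=98, qty=7): fills=#5x#7:2@103 #1x#7:1@100; bids=[-] asks=[#7:4@98]
After op 8 [order #8] limit_sell(price=104, qty=5): fills=none; bids=[-] asks=[#7:4@98 #8:5@104]

Answer: bid=100 ask=-
bid=100 ask=-
bid=100 ask=-
bid=100 ask=-
bid=103 ask=-
bid=103 ask=-
bid=- ask=98
bid=- ask=98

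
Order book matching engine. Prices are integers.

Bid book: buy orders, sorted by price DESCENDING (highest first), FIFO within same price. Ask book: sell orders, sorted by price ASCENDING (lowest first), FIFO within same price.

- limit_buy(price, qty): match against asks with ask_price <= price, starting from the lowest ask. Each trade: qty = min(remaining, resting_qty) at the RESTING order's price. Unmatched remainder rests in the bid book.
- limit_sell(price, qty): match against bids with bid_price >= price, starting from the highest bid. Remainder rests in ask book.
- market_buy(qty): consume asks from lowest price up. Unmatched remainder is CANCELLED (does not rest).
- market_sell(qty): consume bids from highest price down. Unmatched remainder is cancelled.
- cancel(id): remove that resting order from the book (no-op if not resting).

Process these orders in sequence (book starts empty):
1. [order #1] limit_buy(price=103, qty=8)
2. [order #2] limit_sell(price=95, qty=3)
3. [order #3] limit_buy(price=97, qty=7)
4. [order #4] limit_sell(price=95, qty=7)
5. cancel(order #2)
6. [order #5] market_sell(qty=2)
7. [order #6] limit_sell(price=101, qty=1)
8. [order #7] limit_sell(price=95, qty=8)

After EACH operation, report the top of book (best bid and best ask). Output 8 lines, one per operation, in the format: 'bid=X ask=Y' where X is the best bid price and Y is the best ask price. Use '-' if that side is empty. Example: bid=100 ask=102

After op 1 [order #1] limit_buy(price=103, qty=8): fills=none; bids=[#1:8@103] asks=[-]
After op 2 [order #2] limit_sell(price=95, qty=3): fills=#1x#2:3@103; bids=[#1:5@103] asks=[-]
After op 3 [order #3] limit_buy(price=97, qty=7): fills=none; bids=[#1:5@103 #3:7@97] asks=[-]
After op 4 [order #4] limit_sell(price=95, qty=7): fills=#1x#4:5@103 #3x#4:2@97; bids=[#3:5@97] asks=[-]
After op 5 cancel(order #2): fills=none; bids=[#3:5@97] asks=[-]
After op 6 [order #5] market_sell(qty=2): fills=#3x#5:2@97; bids=[#3:3@97] asks=[-]
After op 7 [order #6] limit_sell(price=101, qty=1): fills=none; bids=[#3:3@97] asks=[#6:1@101]
After op 8 [order #7] limit_sell(price=95, qty=8): fills=#3x#7:3@97; bids=[-] asks=[#7:5@95 #6:1@101]

Answer: bid=103 ask=-
bid=103 ask=-
bid=103 ask=-
bid=97 ask=-
bid=97 ask=-
bid=97 ask=-
bid=97 ask=101
bid=- ask=95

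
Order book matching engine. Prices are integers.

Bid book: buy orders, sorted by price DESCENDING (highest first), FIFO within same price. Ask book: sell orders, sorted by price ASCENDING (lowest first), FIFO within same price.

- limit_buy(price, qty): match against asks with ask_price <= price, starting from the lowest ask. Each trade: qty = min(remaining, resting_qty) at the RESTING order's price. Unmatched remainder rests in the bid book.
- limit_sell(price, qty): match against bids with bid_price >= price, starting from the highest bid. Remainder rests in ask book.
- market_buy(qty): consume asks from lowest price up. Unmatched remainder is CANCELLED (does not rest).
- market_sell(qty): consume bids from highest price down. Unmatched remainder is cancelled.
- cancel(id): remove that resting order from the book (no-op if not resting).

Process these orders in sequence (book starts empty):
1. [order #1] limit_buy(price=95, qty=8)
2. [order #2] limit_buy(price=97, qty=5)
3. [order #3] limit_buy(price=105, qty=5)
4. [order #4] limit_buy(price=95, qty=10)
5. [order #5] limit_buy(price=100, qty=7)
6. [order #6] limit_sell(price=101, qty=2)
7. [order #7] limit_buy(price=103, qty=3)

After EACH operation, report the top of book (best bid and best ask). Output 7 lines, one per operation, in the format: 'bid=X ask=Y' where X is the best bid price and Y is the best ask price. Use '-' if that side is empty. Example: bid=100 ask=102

Answer: bid=95 ask=-
bid=97 ask=-
bid=105 ask=-
bid=105 ask=-
bid=105 ask=-
bid=105 ask=-
bid=105 ask=-

Derivation:
After op 1 [order #1] limit_buy(price=95, qty=8): fills=none; bids=[#1:8@95] asks=[-]
After op 2 [order #2] limit_buy(price=97, qty=5): fills=none; bids=[#2:5@97 #1:8@95] asks=[-]
After op 3 [order #3] limit_buy(price=105, qty=5): fills=none; bids=[#3:5@105 #2:5@97 #1:8@95] asks=[-]
After op 4 [order #4] limit_buy(price=95, qty=10): fills=none; bids=[#3:5@105 #2:5@97 #1:8@95 #4:10@95] asks=[-]
After op 5 [order #5] limit_buy(price=100, qty=7): fills=none; bids=[#3:5@105 #5:7@100 #2:5@97 #1:8@95 #4:10@95] asks=[-]
After op 6 [order #6] limit_sell(price=101, qty=2): fills=#3x#6:2@105; bids=[#3:3@105 #5:7@100 #2:5@97 #1:8@95 #4:10@95] asks=[-]
After op 7 [order #7] limit_buy(price=103, qty=3): fills=none; bids=[#3:3@105 #7:3@103 #5:7@100 #2:5@97 #1:8@95 #4:10@95] asks=[-]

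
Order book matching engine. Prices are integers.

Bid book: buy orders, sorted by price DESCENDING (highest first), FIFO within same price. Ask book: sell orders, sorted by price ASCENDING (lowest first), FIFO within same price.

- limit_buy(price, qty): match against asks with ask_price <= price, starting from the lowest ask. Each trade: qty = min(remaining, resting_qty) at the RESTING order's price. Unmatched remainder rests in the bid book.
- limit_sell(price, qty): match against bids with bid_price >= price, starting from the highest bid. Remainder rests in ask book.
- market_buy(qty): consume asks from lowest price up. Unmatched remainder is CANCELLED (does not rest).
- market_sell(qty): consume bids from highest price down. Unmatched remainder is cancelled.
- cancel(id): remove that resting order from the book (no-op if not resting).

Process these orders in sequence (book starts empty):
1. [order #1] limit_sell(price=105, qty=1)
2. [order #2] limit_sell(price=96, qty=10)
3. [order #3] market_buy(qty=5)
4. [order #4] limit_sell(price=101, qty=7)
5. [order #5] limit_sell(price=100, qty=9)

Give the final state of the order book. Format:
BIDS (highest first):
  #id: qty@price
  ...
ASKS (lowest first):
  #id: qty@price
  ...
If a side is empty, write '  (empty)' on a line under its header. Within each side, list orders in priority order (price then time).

Answer: BIDS (highest first):
  (empty)
ASKS (lowest first):
  #2: 5@96
  #5: 9@100
  #4: 7@101
  #1: 1@105

Derivation:
After op 1 [order #1] limit_sell(price=105, qty=1): fills=none; bids=[-] asks=[#1:1@105]
After op 2 [order #2] limit_sell(price=96, qty=10): fills=none; bids=[-] asks=[#2:10@96 #1:1@105]
After op 3 [order #3] market_buy(qty=5): fills=#3x#2:5@96; bids=[-] asks=[#2:5@96 #1:1@105]
After op 4 [order #4] limit_sell(price=101, qty=7): fills=none; bids=[-] asks=[#2:5@96 #4:7@101 #1:1@105]
After op 5 [order #5] limit_sell(price=100, qty=9): fills=none; bids=[-] asks=[#2:5@96 #5:9@100 #4:7@101 #1:1@105]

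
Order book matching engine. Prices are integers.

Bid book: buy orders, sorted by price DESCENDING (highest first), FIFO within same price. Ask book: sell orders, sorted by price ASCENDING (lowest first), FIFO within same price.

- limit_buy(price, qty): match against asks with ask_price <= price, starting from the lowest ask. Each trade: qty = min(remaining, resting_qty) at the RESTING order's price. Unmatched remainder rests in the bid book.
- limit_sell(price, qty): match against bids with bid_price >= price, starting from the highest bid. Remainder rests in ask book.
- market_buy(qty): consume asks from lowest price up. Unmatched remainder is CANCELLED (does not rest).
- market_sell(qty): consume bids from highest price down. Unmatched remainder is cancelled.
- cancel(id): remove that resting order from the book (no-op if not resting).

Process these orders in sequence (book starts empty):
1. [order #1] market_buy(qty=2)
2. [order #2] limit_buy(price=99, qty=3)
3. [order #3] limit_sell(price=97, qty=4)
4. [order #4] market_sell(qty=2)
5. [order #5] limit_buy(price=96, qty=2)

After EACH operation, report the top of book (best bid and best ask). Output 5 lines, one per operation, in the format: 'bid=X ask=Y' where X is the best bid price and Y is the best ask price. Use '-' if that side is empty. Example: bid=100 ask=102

After op 1 [order #1] market_buy(qty=2): fills=none; bids=[-] asks=[-]
After op 2 [order #2] limit_buy(price=99, qty=3): fills=none; bids=[#2:3@99] asks=[-]
After op 3 [order #3] limit_sell(price=97, qty=4): fills=#2x#3:3@99; bids=[-] asks=[#3:1@97]
After op 4 [order #4] market_sell(qty=2): fills=none; bids=[-] asks=[#3:1@97]
After op 5 [order #5] limit_buy(price=96, qty=2): fills=none; bids=[#5:2@96] asks=[#3:1@97]

Answer: bid=- ask=-
bid=99 ask=-
bid=- ask=97
bid=- ask=97
bid=96 ask=97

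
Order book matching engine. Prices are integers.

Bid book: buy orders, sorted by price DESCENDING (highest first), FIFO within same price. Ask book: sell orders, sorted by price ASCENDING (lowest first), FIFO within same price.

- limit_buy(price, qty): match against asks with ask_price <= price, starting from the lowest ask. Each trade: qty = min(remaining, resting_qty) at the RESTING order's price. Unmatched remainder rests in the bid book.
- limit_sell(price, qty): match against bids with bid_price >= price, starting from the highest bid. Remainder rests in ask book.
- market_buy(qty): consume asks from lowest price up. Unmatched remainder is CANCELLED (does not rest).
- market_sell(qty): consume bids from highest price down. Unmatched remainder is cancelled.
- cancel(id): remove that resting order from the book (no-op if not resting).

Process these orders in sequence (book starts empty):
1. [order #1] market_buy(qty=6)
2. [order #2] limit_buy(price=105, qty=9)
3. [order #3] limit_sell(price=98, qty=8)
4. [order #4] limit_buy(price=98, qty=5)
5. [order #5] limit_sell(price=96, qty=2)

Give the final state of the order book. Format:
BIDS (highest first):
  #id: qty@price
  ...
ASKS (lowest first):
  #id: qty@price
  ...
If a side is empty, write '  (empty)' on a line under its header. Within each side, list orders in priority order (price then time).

Answer: BIDS (highest first):
  #4: 4@98
ASKS (lowest first):
  (empty)

Derivation:
After op 1 [order #1] market_buy(qty=6): fills=none; bids=[-] asks=[-]
After op 2 [order #2] limit_buy(price=105, qty=9): fills=none; bids=[#2:9@105] asks=[-]
After op 3 [order #3] limit_sell(price=98, qty=8): fills=#2x#3:8@105; bids=[#2:1@105] asks=[-]
After op 4 [order #4] limit_buy(price=98, qty=5): fills=none; bids=[#2:1@105 #4:5@98] asks=[-]
After op 5 [order #5] limit_sell(price=96, qty=2): fills=#2x#5:1@105 #4x#5:1@98; bids=[#4:4@98] asks=[-]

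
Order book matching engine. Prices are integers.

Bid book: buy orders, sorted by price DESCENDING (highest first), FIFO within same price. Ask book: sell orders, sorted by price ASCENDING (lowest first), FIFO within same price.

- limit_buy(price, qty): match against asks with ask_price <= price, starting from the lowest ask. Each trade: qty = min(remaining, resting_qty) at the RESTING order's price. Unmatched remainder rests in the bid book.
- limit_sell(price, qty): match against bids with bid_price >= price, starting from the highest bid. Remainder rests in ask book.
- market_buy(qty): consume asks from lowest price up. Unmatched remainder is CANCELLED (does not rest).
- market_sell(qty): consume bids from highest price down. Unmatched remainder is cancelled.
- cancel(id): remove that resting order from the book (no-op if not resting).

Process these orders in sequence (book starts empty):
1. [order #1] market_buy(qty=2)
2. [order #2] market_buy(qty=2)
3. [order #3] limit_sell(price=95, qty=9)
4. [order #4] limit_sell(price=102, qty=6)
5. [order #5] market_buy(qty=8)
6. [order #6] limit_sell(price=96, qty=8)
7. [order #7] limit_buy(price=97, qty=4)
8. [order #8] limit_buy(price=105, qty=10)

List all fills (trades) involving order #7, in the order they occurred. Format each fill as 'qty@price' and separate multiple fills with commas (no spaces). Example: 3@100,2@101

Answer: 1@95,3@96

Derivation:
After op 1 [order #1] market_buy(qty=2): fills=none; bids=[-] asks=[-]
After op 2 [order #2] market_buy(qty=2): fills=none; bids=[-] asks=[-]
After op 3 [order #3] limit_sell(price=95, qty=9): fills=none; bids=[-] asks=[#3:9@95]
After op 4 [order #4] limit_sell(price=102, qty=6): fills=none; bids=[-] asks=[#3:9@95 #4:6@102]
After op 5 [order #5] market_buy(qty=8): fills=#5x#3:8@95; bids=[-] asks=[#3:1@95 #4:6@102]
After op 6 [order #6] limit_sell(price=96, qty=8): fills=none; bids=[-] asks=[#3:1@95 #6:8@96 #4:6@102]
After op 7 [order #7] limit_buy(price=97, qty=4): fills=#7x#3:1@95 #7x#6:3@96; bids=[-] asks=[#6:5@96 #4:6@102]
After op 8 [order #8] limit_buy(price=105, qty=10): fills=#8x#6:5@96 #8x#4:5@102; bids=[-] asks=[#4:1@102]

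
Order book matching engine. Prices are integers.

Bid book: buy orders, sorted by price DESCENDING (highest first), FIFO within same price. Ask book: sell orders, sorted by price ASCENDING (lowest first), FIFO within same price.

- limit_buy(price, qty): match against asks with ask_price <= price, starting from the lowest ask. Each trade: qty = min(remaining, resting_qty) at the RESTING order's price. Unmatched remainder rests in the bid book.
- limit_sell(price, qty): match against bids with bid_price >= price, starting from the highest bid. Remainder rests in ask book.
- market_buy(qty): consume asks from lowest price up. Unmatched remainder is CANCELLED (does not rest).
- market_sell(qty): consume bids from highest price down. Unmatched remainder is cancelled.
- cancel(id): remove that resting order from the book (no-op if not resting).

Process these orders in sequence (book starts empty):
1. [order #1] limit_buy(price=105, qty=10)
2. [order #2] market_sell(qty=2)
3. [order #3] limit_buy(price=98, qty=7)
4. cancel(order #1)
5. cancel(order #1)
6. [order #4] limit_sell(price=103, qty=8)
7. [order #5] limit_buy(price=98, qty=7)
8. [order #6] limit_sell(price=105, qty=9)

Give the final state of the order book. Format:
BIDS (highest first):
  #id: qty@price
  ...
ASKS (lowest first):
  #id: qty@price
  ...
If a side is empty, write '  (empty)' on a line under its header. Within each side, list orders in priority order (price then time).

After op 1 [order #1] limit_buy(price=105, qty=10): fills=none; bids=[#1:10@105] asks=[-]
After op 2 [order #2] market_sell(qty=2): fills=#1x#2:2@105; bids=[#1:8@105] asks=[-]
After op 3 [order #3] limit_buy(price=98, qty=7): fills=none; bids=[#1:8@105 #3:7@98] asks=[-]
After op 4 cancel(order #1): fills=none; bids=[#3:7@98] asks=[-]
After op 5 cancel(order #1): fills=none; bids=[#3:7@98] asks=[-]
After op 6 [order #4] limit_sell(price=103, qty=8): fills=none; bids=[#3:7@98] asks=[#4:8@103]
After op 7 [order #5] limit_buy(price=98, qty=7): fills=none; bids=[#3:7@98 #5:7@98] asks=[#4:8@103]
After op 8 [order #6] limit_sell(price=105, qty=9): fills=none; bids=[#3:7@98 #5:7@98] asks=[#4:8@103 #6:9@105]

Answer: BIDS (highest first):
  #3: 7@98
  #5: 7@98
ASKS (lowest first):
  #4: 8@103
  #6: 9@105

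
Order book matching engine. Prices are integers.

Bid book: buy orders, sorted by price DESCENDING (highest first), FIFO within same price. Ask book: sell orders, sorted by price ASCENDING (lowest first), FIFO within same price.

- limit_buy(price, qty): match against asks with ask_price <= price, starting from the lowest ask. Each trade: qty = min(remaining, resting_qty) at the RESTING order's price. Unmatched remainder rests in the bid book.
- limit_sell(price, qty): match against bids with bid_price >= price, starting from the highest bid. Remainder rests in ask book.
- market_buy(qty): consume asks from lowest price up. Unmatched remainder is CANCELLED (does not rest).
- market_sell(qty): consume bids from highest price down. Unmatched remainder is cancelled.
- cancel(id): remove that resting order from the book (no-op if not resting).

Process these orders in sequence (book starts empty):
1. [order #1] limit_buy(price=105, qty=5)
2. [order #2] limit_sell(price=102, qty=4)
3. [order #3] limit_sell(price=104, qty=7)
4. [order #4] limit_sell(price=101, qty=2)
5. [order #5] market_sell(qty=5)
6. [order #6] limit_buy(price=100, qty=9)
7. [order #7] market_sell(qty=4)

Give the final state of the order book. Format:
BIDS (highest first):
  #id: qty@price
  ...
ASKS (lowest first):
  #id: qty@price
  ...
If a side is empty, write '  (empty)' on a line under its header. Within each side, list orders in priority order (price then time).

Answer: BIDS (highest first):
  #6: 5@100
ASKS (lowest first):
  #4: 2@101
  #3: 6@104

Derivation:
After op 1 [order #1] limit_buy(price=105, qty=5): fills=none; bids=[#1:5@105] asks=[-]
After op 2 [order #2] limit_sell(price=102, qty=4): fills=#1x#2:4@105; bids=[#1:1@105] asks=[-]
After op 3 [order #3] limit_sell(price=104, qty=7): fills=#1x#3:1@105; bids=[-] asks=[#3:6@104]
After op 4 [order #4] limit_sell(price=101, qty=2): fills=none; bids=[-] asks=[#4:2@101 #3:6@104]
After op 5 [order #5] market_sell(qty=5): fills=none; bids=[-] asks=[#4:2@101 #3:6@104]
After op 6 [order #6] limit_buy(price=100, qty=9): fills=none; bids=[#6:9@100] asks=[#4:2@101 #3:6@104]
After op 7 [order #7] market_sell(qty=4): fills=#6x#7:4@100; bids=[#6:5@100] asks=[#4:2@101 #3:6@104]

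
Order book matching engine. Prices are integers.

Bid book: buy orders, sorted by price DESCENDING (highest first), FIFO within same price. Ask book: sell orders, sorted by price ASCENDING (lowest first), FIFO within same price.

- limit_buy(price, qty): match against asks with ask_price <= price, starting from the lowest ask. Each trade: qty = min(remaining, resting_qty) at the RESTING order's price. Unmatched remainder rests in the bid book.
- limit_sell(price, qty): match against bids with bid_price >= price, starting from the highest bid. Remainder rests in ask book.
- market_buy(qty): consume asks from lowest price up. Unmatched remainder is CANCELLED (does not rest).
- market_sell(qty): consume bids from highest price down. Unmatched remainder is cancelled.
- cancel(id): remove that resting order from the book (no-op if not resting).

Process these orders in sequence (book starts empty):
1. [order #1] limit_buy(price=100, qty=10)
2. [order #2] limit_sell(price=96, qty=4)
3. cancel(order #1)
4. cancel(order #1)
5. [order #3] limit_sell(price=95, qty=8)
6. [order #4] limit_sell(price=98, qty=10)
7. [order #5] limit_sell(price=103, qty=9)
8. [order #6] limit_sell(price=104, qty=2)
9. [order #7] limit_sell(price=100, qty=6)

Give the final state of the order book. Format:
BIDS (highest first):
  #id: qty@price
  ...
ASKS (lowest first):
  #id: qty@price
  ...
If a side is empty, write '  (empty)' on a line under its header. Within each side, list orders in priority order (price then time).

Answer: BIDS (highest first):
  (empty)
ASKS (lowest first):
  #3: 8@95
  #4: 10@98
  #7: 6@100
  #5: 9@103
  #6: 2@104

Derivation:
After op 1 [order #1] limit_buy(price=100, qty=10): fills=none; bids=[#1:10@100] asks=[-]
After op 2 [order #2] limit_sell(price=96, qty=4): fills=#1x#2:4@100; bids=[#1:6@100] asks=[-]
After op 3 cancel(order #1): fills=none; bids=[-] asks=[-]
After op 4 cancel(order #1): fills=none; bids=[-] asks=[-]
After op 5 [order #3] limit_sell(price=95, qty=8): fills=none; bids=[-] asks=[#3:8@95]
After op 6 [order #4] limit_sell(price=98, qty=10): fills=none; bids=[-] asks=[#3:8@95 #4:10@98]
After op 7 [order #5] limit_sell(price=103, qty=9): fills=none; bids=[-] asks=[#3:8@95 #4:10@98 #5:9@103]
After op 8 [order #6] limit_sell(price=104, qty=2): fills=none; bids=[-] asks=[#3:8@95 #4:10@98 #5:9@103 #6:2@104]
After op 9 [order #7] limit_sell(price=100, qty=6): fills=none; bids=[-] asks=[#3:8@95 #4:10@98 #7:6@100 #5:9@103 #6:2@104]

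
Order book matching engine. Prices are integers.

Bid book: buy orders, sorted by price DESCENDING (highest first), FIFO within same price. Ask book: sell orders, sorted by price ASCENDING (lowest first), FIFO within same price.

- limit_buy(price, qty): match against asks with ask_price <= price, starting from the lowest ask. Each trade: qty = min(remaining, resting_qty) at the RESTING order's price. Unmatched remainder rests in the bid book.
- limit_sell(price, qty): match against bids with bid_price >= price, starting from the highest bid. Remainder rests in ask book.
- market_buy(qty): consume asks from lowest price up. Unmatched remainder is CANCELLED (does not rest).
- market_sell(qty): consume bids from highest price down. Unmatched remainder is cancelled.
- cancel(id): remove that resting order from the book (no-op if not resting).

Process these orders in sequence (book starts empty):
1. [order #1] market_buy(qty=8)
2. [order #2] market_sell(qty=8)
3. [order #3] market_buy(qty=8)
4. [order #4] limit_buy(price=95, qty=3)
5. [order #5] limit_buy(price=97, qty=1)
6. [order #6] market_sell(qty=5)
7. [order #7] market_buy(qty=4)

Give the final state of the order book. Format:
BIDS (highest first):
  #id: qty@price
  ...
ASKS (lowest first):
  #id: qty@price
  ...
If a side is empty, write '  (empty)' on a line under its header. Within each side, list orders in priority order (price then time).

After op 1 [order #1] market_buy(qty=8): fills=none; bids=[-] asks=[-]
After op 2 [order #2] market_sell(qty=8): fills=none; bids=[-] asks=[-]
After op 3 [order #3] market_buy(qty=8): fills=none; bids=[-] asks=[-]
After op 4 [order #4] limit_buy(price=95, qty=3): fills=none; bids=[#4:3@95] asks=[-]
After op 5 [order #5] limit_buy(price=97, qty=1): fills=none; bids=[#5:1@97 #4:3@95] asks=[-]
After op 6 [order #6] market_sell(qty=5): fills=#5x#6:1@97 #4x#6:3@95; bids=[-] asks=[-]
After op 7 [order #7] market_buy(qty=4): fills=none; bids=[-] asks=[-]

Answer: BIDS (highest first):
  (empty)
ASKS (lowest first):
  (empty)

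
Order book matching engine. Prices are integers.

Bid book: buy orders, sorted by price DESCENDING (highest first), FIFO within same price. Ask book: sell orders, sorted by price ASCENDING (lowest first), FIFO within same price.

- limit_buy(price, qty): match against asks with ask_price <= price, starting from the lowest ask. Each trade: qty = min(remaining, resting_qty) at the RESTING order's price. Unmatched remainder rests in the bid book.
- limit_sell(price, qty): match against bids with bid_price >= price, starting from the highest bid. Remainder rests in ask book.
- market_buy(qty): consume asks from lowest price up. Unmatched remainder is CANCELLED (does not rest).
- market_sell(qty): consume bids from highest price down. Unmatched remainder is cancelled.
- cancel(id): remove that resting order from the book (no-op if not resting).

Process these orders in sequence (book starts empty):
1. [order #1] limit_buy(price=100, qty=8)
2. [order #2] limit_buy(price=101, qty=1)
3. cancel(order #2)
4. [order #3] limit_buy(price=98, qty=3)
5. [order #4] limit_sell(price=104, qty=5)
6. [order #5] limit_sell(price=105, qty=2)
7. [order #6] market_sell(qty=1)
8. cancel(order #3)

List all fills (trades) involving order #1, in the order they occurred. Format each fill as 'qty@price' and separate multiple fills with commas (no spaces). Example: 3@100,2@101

After op 1 [order #1] limit_buy(price=100, qty=8): fills=none; bids=[#1:8@100] asks=[-]
After op 2 [order #2] limit_buy(price=101, qty=1): fills=none; bids=[#2:1@101 #1:8@100] asks=[-]
After op 3 cancel(order #2): fills=none; bids=[#1:8@100] asks=[-]
After op 4 [order #3] limit_buy(price=98, qty=3): fills=none; bids=[#1:8@100 #3:3@98] asks=[-]
After op 5 [order #4] limit_sell(price=104, qty=5): fills=none; bids=[#1:8@100 #3:3@98] asks=[#4:5@104]
After op 6 [order #5] limit_sell(price=105, qty=2): fills=none; bids=[#1:8@100 #3:3@98] asks=[#4:5@104 #5:2@105]
After op 7 [order #6] market_sell(qty=1): fills=#1x#6:1@100; bids=[#1:7@100 #3:3@98] asks=[#4:5@104 #5:2@105]
After op 8 cancel(order #3): fills=none; bids=[#1:7@100] asks=[#4:5@104 #5:2@105]

Answer: 1@100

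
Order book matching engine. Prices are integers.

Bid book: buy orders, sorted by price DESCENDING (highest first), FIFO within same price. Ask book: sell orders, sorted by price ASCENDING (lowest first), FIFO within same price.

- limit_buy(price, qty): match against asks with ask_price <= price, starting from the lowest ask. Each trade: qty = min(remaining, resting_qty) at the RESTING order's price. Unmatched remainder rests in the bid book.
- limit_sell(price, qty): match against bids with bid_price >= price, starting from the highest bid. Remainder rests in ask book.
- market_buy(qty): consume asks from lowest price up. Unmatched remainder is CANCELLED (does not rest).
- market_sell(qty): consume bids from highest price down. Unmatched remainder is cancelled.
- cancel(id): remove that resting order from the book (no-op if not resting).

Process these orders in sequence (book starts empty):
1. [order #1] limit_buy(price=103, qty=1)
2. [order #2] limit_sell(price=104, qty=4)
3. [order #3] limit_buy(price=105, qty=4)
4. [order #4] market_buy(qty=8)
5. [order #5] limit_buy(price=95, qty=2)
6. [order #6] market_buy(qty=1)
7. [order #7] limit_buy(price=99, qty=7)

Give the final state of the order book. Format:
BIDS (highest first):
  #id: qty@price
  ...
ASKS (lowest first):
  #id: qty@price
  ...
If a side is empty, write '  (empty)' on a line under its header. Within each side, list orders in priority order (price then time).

Answer: BIDS (highest first):
  #1: 1@103
  #7: 7@99
  #5: 2@95
ASKS (lowest first):
  (empty)

Derivation:
After op 1 [order #1] limit_buy(price=103, qty=1): fills=none; bids=[#1:1@103] asks=[-]
After op 2 [order #2] limit_sell(price=104, qty=4): fills=none; bids=[#1:1@103] asks=[#2:4@104]
After op 3 [order #3] limit_buy(price=105, qty=4): fills=#3x#2:4@104; bids=[#1:1@103] asks=[-]
After op 4 [order #4] market_buy(qty=8): fills=none; bids=[#1:1@103] asks=[-]
After op 5 [order #5] limit_buy(price=95, qty=2): fills=none; bids=[#1:1@103 #5:2@95] asks=[-]
After op 6 [order #6] market_buy(qty=1): fills=none; bids=[#1:1@103 #5:2@95] asks=[-]
After op 7 [order #7] limit_buy(price=99, qty=7): fills=none; bids=[#1:1@103 #7:7@99 #5:2@95] asks=[-]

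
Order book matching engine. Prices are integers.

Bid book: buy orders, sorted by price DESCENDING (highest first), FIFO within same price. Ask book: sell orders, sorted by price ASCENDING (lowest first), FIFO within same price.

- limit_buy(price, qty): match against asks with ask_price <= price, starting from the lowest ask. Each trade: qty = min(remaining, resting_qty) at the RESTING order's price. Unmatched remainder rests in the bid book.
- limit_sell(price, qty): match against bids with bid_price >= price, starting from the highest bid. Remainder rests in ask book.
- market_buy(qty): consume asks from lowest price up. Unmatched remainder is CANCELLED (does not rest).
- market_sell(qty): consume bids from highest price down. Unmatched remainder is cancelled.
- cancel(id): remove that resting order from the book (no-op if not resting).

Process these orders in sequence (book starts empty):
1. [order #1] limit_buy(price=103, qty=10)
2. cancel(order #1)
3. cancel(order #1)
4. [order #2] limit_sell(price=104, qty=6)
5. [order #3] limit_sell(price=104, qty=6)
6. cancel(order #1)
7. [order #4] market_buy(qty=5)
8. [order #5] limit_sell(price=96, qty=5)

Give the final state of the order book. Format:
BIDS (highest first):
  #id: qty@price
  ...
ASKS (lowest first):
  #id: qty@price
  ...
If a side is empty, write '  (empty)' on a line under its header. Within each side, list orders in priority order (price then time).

After op 1 [order #1] limit_buy(price=103, qty=10): fills=none; bids=[#1:10@103] asks=[-]
After op 2 cancel(order #1): fills=none; bids=[-] asks=[-]
After op 3 cancel(order #1): fills=none; bids=[-] asks=[-]
After op 4 [order #2] limit_sell(price=104, qty=6): fills=none; bids=[-] asks=[#2:6@104]
After op 5 [order #3] limit_sell(price=104, qty=6): fills=none; bids=[-] asks=[#2:6@104 #3:6@104]
After op 6 cancel(order #1): fills=none; bids=[-] asks=[#2:6@104 #3:6@104]
After op 7 [order #4] market_buy(qty=5): fills=#4x#2:5@104; bids=[-] asks=[#2:1@104 #3:6@104]
After op 8 [order #5] limit_sell(price=96, qty=5): fills=none; bids=[-] asks=[#5:5@96 #2:1@104 #3:6@104]

Answer: BIDS (highest first):
  (empty)
ASKS (lowest first):
  #5: 5@96
  #2: 1@104
  #3: 6@104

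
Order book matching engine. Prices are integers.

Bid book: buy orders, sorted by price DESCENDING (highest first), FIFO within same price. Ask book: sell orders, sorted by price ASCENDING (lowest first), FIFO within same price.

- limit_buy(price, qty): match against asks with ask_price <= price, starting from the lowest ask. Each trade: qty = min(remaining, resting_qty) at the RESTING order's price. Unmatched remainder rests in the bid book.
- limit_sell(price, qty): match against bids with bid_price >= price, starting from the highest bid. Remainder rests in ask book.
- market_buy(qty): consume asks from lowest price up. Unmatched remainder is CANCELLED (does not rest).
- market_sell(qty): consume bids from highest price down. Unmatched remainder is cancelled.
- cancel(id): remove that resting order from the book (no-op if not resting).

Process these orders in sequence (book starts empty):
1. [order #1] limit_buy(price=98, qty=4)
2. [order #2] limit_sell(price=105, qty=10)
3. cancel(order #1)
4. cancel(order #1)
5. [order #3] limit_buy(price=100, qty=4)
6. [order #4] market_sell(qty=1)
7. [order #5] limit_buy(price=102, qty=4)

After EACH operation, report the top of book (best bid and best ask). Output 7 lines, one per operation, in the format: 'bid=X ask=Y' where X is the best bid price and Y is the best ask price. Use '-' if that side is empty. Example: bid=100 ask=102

After op 1 [order #1] limit_buy(price=98, qty=4): fills=none; bids=[#1:4@98] asks=[-]
After op 2 [order #2] limit_sell(price=105, qty=10): fills=none; bids=[#1:4@98] asks=[#2:10@105]
After op 3 cancel(order #1): fills=none; bids=[-] asks=[#2:10@105]
After op 4 cancel(order #1): fills=none; bids=[-] asks=[#2:10@105]
After op 5 [order #3] limit_buy(price=100, qty=4): fills=none; bids=[#3:4@100] asks=[#2:10@105]
After op 6 [order #4] market_sell(qty=1): fills=#3x#4:1@100; bids=[#3:3@100] asks=[#2:10@105]
After op 7 [order #5] limit_buy(price=102, qty=4): fills=none; bids=[#5:4@102 #3:3@100] asks=[#2:10@105]

Answer: bid=98 ask=-
bid=98 ask=105
bid=- ask=105
bid=- ask=105
bid=100 ask=105
bid=100 ask=105
bid=102 ask=105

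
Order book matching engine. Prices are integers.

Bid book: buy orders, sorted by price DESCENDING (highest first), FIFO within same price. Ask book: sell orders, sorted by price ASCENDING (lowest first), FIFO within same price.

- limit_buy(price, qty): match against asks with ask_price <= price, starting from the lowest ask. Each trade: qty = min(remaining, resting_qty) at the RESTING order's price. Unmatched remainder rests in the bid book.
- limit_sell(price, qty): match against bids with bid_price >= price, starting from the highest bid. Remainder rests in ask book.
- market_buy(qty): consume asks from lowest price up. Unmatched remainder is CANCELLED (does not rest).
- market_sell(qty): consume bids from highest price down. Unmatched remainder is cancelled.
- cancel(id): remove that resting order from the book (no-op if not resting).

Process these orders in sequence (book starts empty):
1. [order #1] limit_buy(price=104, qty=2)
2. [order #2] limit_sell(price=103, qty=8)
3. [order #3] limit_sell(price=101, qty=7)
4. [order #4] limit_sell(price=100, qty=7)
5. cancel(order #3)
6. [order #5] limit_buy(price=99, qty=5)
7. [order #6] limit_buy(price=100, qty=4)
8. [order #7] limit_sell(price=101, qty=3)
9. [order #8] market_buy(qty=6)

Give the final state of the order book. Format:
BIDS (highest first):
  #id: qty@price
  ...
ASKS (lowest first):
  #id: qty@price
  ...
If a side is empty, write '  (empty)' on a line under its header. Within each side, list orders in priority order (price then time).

After op 1 [order #1] limit_buy(price=104, qty=2): fills=none; bids=[#1:2@104] asks=[-]
After op 2 [order #2] limit_sell(price=103, qty=8): fills=#1x#2:2@104; bids=[-] asks=[#2:6@103]
After op 3 [order #3] limit_sell(price=101, qty=7): fills=none; bids=[-] asks=[#3:7@101 #2:6@103]
After op 4 [order #4] limit_sell(price=100, qty=7): fills=none; bids=[-] asks=[#4:7@100 #3:7@101 #2:6@103]
After op 5 cancel(order #3): fills=none; bids=[-] asks=[#4:7@100 #2:6@103]
After op 6 [order #5] limit_buy(price=99, qty=5): fills=none; bids=[#5:5@99] asks=[#4:7@100 #2:6@103]
After op 7 [order #6] limit_buy(price=100, qty=4): fills=#6x#4:4@100; bids=[#5:5@99] asks=[#4:3@100 #2:6@103]
After op 8 [order #7] limit_sell(price=101, qty=3): fills=none; bids=[#5:5@99] asks=[#4:3@100 #7:3@101 #2:6@103]
After op 9 [order #8] market_buy(qty=6): fills=#8x#4:3@100 #8x#7:3@101; bids=[#5:5@99] asks=[#2:6@103]

Answer: BIDS (highest first):
  #5: 5@99
ASKS (lowest first):
  #2: 6@103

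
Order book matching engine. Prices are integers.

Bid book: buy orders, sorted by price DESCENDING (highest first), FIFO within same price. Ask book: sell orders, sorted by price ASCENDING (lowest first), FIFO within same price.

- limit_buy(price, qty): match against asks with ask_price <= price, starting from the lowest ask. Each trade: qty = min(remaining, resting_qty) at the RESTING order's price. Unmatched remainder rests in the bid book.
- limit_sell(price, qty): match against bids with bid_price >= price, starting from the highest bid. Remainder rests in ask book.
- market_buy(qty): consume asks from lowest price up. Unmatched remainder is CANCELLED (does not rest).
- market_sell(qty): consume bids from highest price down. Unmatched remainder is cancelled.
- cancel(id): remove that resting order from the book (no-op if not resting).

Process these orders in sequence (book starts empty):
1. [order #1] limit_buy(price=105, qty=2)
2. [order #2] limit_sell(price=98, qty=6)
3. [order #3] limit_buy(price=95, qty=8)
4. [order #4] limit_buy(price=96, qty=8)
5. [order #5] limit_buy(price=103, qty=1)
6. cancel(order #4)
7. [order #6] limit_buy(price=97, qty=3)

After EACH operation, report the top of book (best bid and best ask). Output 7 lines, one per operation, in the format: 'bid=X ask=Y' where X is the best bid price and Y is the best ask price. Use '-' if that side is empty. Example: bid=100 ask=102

After op 1 [order #1] limit_buy(price=105, qty=2): fills=none; bids=[#1:2@105] asks=[-]
After op 2 [order #2] limit_sell(price=98, qty=6): fills=#1x#2:2@105; bids=[-] asks=[#2:4@98]
After op 3 [order #3] limit_buy(price=95, qty=8): fills=none; bids=[#3:8@95] asks=[#2:4@98]
After op 4 [order #4] limit_buy(price=96, qty=8): fills=none; bids=[#4:8@96 #3:8@95] asks=[#2:4@98]
After op 5 [order #5] limit_buy(price=103, qty=1): fills=#5x#2:1@98; bids=[#4:8@96 #3:8@95] asks=[#2:3@98]
After op 6 cancel(order #4): fills=none; bids=[#3:8@95] asks=[#2:3@98]
After op 7 [order #6] limit_buy(price=97, qty=3): fills=none; bids=[#6:3@97 #3:8@95] asks=[#2:3@98]

Answer: bid=105 ask=-
bid=- ask=98
bid=95 ask=98
bid=96 ask=98
bid=96 ask=98
bid=95 ask=98
bid=97 ask=98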